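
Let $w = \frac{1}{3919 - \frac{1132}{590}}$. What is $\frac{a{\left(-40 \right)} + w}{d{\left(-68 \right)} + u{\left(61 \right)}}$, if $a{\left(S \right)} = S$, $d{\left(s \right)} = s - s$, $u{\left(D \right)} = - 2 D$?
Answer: $\frac{46221265}{140975758} \approx 0.32787$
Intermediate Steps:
$d{\left(s \right)} = 0$
$w = \frac{295}{1155539}$ ($w = \frac{1}{3919 - \frac{566}{295}} = \frac{1}{\frac{1155539}{295}} = \frac{295}{1155539} \approx 0.00025529$)
$\frac{a{\left(-40 \right)} + w}{d{\left(-68 \right)} + u{\left(61 \right)}} = \frac{-40 + \frac{295}{1155539}}{0 - 122} = - \frac{46221265}{1155539 \left(0 - 122\right)} = - \frac{46221265}{1155539 \left(-122\right)} = \left(- \frac{46221265}{1155539}\right) \left(- \frac{1}{122}\right) = \frac{46221265}{140975758}$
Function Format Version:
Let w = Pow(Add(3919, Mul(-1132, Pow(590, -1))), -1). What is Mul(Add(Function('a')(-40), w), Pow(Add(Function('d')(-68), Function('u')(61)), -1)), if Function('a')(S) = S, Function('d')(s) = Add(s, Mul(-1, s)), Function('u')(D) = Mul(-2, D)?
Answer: Rational(46221265, 140975758) ≈ 0.32787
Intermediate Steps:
Function('d')(s) = 0
w = Rational(295, 1155539) (w = Pow(Add(3919, Mul(-1132, Rational(1, 590))), -1) = Pow(Add(3919, Rational(-566, 295)), -1) = Pow(Rational(1155539, 295), -1) = Rational(295, 1155539) ≈ 0.00025529)
Mul(Add(Function('a')(-40), w), Pow(Add(Function('d')(-68), Function('u')(61)), -1)) = Mul(Add(-40, Rational(295, 1155539)), Pow(Add(0, Mul(-2, 61)), -1)) = Mul(Rational(-46221265, 1155539), Pow(Add(0, -122), -1)) = Mul(Rational(-46221265, 1155539), Pow(-122, -1)) = Mul(Rational(-46221265, 1155539), Rational(-1, 122)) = Rational(46221265, 140975758)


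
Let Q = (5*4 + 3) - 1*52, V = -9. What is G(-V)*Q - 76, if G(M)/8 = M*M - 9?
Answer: -16780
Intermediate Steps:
G(M) = -72 + 8*M² (G(M) = 8*(M*M - 9) = 8*(M² - 9) = 8*(-9 + M²) = -72 + 8*M²)
Q = -29 (Q = (20 + 3) - 52 = 23 - 52 = -29)
G(-V)*Q - 76 = (-72 + 8*(-1*(-9))²)*(-29) - 76 = (-72 + 8*9²)*(-29) - 76 = (-72 + 8*81)*(-29) - 76 = (-72 + 648)*(-29) - 76 = 576*(-29) - 76 = -16704 - 76 = -16780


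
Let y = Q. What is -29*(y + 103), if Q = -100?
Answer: -87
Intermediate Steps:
y = -100
-29*(y + 103) = -29*(-100 + 103) = -29*3 = -87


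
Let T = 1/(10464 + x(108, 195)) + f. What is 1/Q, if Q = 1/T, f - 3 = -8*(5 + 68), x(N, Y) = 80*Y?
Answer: -15143183/26064 ≈ -581.00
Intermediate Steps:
f = -581 (f = 3 - 8*(5 + 68) = 3 - 8*73 = 3 - 584 = -581)
T = -15143183/26064 (T = 1/(10464 + 80*195) - 581 = 1/(10464 + 15600) - 581 = 1/26064 - 581 = -15143183/26064 ≈ -581.00)
Q = -26064/15143183 (Q = 1/(-15143183/26064) = -26064/15143183 ≈ -0.0017212)
1/Q = 1/(-26064/15143183) = -15143183/26064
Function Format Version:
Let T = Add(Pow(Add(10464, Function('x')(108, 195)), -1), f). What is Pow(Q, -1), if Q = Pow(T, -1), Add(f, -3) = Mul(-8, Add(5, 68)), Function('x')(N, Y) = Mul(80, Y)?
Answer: Rational(-15143183, 26064) ≈ -581.00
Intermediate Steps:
f = -581 (f = Add(3, Mul(-8, Add(5, 68))) = Add(3, Mul(-8, 73)) = Add(3, -584) = -581)
T = Rational(-15143183, 26064) (T = Add(Pow(Add(10464, Mul(80, 195)), -1), -581) = Add(Pow(Add(10464, 15600), -1), -581) = Add(Pow(26064, -1), -581) = Add(Rational(1, 26064), -581) = Rational(-15143183, 26064) ≈ -581.00)
Q = Rational(-26064, 15143183) (Q = Pow(Rational(-15143183, 26064), -1) = Rational(-26064, 15143183) ≈ -0.0017212)
Pow(Q, -1) = Pow(Rational(-26064, 15143183), -1) = Rational(-15143183, 26064)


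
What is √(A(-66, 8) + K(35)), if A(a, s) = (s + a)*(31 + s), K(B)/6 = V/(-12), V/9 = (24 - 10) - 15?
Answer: I*√9030/2 ≈ 47.513*I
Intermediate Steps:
V = -9 (V = 9*((24 - 10) - 15) = 9*(14 - 15) = 9*(-1) = -9)
K(B) = 9/2 (K(B) = 6*(-9/(-12)) = 6*(-9*(-1/12)) = 6*(¾) = 9/2)
A(a, s) = (31 + s)*(a + s) (A(a, s) = (a + s)*(31 + s) = (31 + s)*(a + s))
√(A(-66, 8) + K(35)) = √((8² + 31*(-66) + 31*8 - 66*8) + 9/2) = √((64 - 2046 + 248 - 528) + 9/2) = √(-2262 + 9/2) = √(-4515/2) = I*√9030/2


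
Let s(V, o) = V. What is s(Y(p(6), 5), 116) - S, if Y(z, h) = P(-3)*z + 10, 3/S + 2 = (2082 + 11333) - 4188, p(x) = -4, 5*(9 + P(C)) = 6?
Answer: 126689/3075 ≈ 41.200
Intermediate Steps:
P(C) = -39/5 (P(C) = -9 + (⅕)*6 = -9 + 6/5 = -39/5)
S = 1/3075 (S = 3/(-2 + ((2082 + 11333) - 4188)) = 3/(-2 + (13415 - 4188)) = 3/(-2 + 9227) = 3/9225 = 3*(1/9225) = 1/3075 ≈ 0.00032520)
Y(z, h) = 10 - 39*z/5 (Y(z, h) = -39*z/5 + 10 = 10 - 39*z/5)
s(Y(p(6), 5), 116) - S = (10 - 39/5*(-4)) - 1*1/3075 = (10 + 156/5) - 1/3075 = 206/5 - 1/3075 = 126689/3075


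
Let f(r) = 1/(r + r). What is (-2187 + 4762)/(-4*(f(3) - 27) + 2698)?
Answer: 7725/8416 ≈ 0.91789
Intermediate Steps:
f(r) = 1/(2*r)
(-2187 + 4762)/(-4*(f(3) - 27) + 2698) = (-2187 + 4762)/(-4*((½)/3 - 27) + 2698) = 2575/(-4*((½)*(⅓) - 27) + 2698) = 2575/(-4*(⅙ - 27) + 2698) = 2575/(-4*(-161/6) + 2698) = 2575/(322/3 + 2698) = 2575/(8416/3) = 2575*(3/8416) = 7725/8416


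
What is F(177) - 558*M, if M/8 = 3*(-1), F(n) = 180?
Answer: 13572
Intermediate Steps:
M = -24 (M = 8*(3*(-1)) = 8*(-3) = -24)
F(177) - 558*M = 180 - 558*(-24) = 180 - 1*(-13392) = 180 + 13392 = 13572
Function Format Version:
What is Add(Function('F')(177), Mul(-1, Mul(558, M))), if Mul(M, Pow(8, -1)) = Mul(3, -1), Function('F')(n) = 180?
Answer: 13572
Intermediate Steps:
M = -24 (M = Mul(8, Mul(3, -1)) = Mul(8, -3) = -24)
Add(Function('F')(177), Mul(-1, Mul(558, M))) = Add(180, Mul(-1, Mul(558, -24))) = Add(180, Mul(-1, -13392)) = Add(180, 13392) = 13572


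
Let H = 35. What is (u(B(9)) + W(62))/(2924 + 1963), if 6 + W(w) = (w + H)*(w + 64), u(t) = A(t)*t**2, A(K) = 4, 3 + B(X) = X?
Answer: 4120/1629 ≈ 2.5292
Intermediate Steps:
B(X) = -3 + X
u(t) = 4*t**2
W(w) = -6 + (35 + w)*(64 + w) (W(w) = -6 + (w + 35)*(w + 64) = -6 + (35 + w)*(64 + w))
(u(B(9)) + W(62))/(2924 + 1963) = (4*(-3 + 9)**2 + (2234 + 62**2 + 99*62))/(2924 + 1963) = (4*6**2 + (2234 + 3844 + 6138))/4887 = (4*36 + 12216)*(1/4887) = (144 + 12216)*(1/4887) = 12360*(1/4887) = 4120/1629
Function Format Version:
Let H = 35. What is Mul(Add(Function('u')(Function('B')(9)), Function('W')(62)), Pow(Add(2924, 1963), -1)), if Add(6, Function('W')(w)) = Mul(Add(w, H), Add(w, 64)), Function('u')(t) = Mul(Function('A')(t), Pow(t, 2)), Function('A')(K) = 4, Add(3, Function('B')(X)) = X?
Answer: Rational(4120, 1629) ≈ 2.5292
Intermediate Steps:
Function('B')(X) = Add(-3, X)
Function('u')(t) = Mul(4, Pow(t, 2))
Function('W')(w) = Add(-6, Mul(Add(35, w), Add(64, w))) (Function('W')(w) = Add(-6, Mul(Add(w, 35), Add(w, 64))) = Add(-6, Mul(Add(35, w), Add(64, w))))
Mul(Add(Function('u')(Function('B')(9)), Function('W')(62)), Pow(Add(2924, 1963), -1)) = Mul(Add(Mul(4, Pow(Add(-3, 9), 2)), Add(2234, Pow(62, 2), Mul(99, 62))), Pow(Add(2924, 1963), -1)) = Mul(Add(Mul(4, Pow(6, 2)), Add(2234, 3844, 6138)), Pow(4887, -1)) = Mul(Add(Mul(4, 36), 12216), Rational(1, 4887)) = Mul(Add(144, 12216), Rational(1, 4887)) = Mul(12360, Rational(1, 4887)) = Rational(4120, 1629)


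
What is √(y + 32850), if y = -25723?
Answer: √7127 ≈ 84.422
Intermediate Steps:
√(y + 32850) = √(-25723 + 32850) = √7127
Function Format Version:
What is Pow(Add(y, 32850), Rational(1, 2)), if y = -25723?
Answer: Pow(7127, Rational(1, 2)) ≈ 84.422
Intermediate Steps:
Pow(Add(y, 32850), Rational(1, 2)) = Pow(Add(-25723, 32850), Rational(1, 2)) = Pow(7127, Rational(1, 2))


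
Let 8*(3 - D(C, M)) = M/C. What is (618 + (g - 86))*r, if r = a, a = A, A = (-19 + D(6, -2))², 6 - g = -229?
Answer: 112510463/576 ≈ 1.9533e+5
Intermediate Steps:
g = 235 (g = 6 - 1*(-229) = 6 + 229 = 235)
D(C, M) = 3 - M/(8*C)
A = 146689/576 (A = (-19 + (3 - ⅛*(-2)/6))² = (-19 + (3 - ⅛*(-2)*⅙))² = (-19 + (3 + 1/24))² = (-19 + 73/24)² = (-383/24)² = 146689/576 ≈ 254.67)
a = 146689/576 ≈ 254.67
r = 146689/576 ≈ 254.67
(618 + (g - 86))*r = (618 + (235 - 86))*(146689/576) = (618 + 149)*(146689/576) = 767*(146689/576) = 112510463/576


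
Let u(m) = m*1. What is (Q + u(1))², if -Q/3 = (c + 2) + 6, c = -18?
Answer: 961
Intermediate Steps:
u(m) = m
Q = 30 (Q = -3*((-18 + 2) + 6) = -3*(-16 + 6) = -3*(-10) = 30)
(Q + u(1))² = (30 + 1)² = 31² = 961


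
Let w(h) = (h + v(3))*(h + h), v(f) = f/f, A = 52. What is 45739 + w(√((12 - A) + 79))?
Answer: 45817 + 2*√39 ≈ 45830.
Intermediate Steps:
v(f) = 1
w(h) = 2*h*(1 + h) (w(h) = (h + 1)*(h + h) = (1 + h)*(2*h) = 2*h*(1 + h))
45739 + w(√((12 - A) + 79)) = 45739 + 2*√((12 - 1*52) + 79)*(1 + √((12 - 1*52) + 79)) = 45739 + 2*√((12 - 52) + 79)*(1 + √((12 - 52) + 79)) = 45739 + 2*√(-40 + 79)*(1 + √(-40 + 79)) = 45739 + 2*√39*(1 + √39)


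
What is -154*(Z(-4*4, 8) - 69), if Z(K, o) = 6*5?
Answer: 6006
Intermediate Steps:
Z(K, o) = 30
-154*(Z(-4*4, 8) - 69) = -154*(30 - 69) = -154*(-39) = 6006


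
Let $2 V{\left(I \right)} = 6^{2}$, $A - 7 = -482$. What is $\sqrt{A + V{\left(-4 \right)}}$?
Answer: $i \sqrt{457} \approx 21.378 i$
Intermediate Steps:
$A = -475$ ($A = 7 - 482 = -475$)
$V{\left(I \right)} = 18$ ($V{\left(I \right)} = \frac{6^{2}}{2} = \frac{1}{2} \cdot 36 = 18$)
$\sqrt{A + V{\left(-4 \right)}} = \sqrt{-475 + 18} = \sqrt{-457} = i \sqrt{457}$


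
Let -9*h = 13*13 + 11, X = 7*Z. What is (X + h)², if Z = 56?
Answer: 138384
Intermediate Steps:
X = 392 (X = 7*56 = 392)
h = -20 (h = -(13*13 + 11)/9 = -(169 + 11)/9 = -⅑*180 = -20)
(X + h)² = (392 - 20)² = 372² = 138384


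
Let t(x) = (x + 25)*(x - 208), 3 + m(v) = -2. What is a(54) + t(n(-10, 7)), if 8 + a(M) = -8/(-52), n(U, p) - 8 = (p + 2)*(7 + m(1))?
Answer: -120768/13 ≈ -9289.8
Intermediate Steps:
m(v) = -5 (m(v) = -3 - 2 = -5)
n(U, p) = 12 + 2*p (n(U, p) = 8 + (p + 2)*(7 - 5) = 8 + (2 + p)*2 = 8 + (4 + 2*p) = 12 + 2*p)
a(M) = -102/13 (a(M) = -8 - 8/(-52) = -8 - 8*(-1/52) = -8 + 2/13 = -102/13)
t(x) = (-208 + x)*(25 + x) (t(x) = (25 + x)*(-208 + x) = (-208 + x)*(25 + x))
a(54) + t(n(-10, 7)) = -102/13 + (-5200 + (12 + 2*7)² - 183*(12 + 2*7)) = -102/13 + (-5200 + (12 + 14)² - 183*(12 + 14)) = -102/13 + (-5200 + 26² - 183*26) = -102/13 + (-5200 + 676 - 4758) = -102/13 - 9282 = -120768/13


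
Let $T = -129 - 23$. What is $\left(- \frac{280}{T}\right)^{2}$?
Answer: $\frac{1225}{361} \approx 3.3934$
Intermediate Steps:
$T = -152$ ($T = -129 - 23 = -152$)
$\left(- \frac{280}{T}\right)^{2} = \left(- \frac{280}{-152}\right)^{2} = \left(\left(-280\right) \left(- \frac{1}{152}\right)\right)^{2} = \left(\frac{35}{19}\right)^{2} = \frac{1225}{361}$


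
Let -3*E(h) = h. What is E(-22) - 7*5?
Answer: -83/3 ≈ -27.667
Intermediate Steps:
E(h) = -h/3
E(-22) - 7*5 = -⅓*(-22) - 7*5 = 22/3 - 35 = -83/3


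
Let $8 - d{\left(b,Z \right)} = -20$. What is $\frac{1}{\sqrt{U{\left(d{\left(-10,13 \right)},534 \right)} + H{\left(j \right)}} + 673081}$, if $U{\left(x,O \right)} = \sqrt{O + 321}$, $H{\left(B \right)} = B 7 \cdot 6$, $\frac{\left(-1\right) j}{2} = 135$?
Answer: $\frac{1}{673081 + i \sqrt{11340 - 3 \sqrt{95}}} \approx 1.4857 \cdot 10^{-6} - 2.35 \cdot 10^{-10} i$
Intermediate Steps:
$j = -270$ ($j = \left(-2\right) 135 = -270$)
$H{\left(B \right)} = 42 B$ ($H{\left(B \right)} = 7 B 6 = 42 B$)
$d{\left(b,Z \right)} = 28$ ($d{\left(b,Z \right)} = 8 - -20 = 8 + 20 = 28$)
$U{\left(x,O \right)} = \sqrt{321 + O}$
$\frac{1}{\sqrt{U{\left(d{\left(-10,13 \right)},534 \right)} + H{\left(j \right)}} + 673081} = \frac{1}{\sqrt{\sqrt{321 + 534} + 42 \left(-270\right)} + 673081} = \frac{1}{\sqrt{\sqrt{855} - 11340} + 673081} = \frac{1}{\sqrt{3 \sqrt{95} - 11340} + 673081} = \frac{1}{\sqrt{-11340 + 3 \sqrt{95}} + 673081} = \frac{1}{673081 + \sqrt{-11340 + 3 \sqrt{95}}}$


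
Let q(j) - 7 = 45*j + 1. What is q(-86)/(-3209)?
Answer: 3862/3209 ≈ 1.2035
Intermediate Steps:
q(j) = 8 + 45*j (q(j) = 7 + (45*j + 1) = 7 + (1 + 45*j) = 8 + 45*j)
q(-86)/(-3209) = (8 + 45*(-86))/(-3209) = (8 - 3870)*(-1/3209) = -3862*(-1/3209) = 3862/3209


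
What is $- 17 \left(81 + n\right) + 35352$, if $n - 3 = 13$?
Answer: $33703$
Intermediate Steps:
$n = 16$ ($n = 3 + 13 = 16$)
$- 17 \left(81 + n\right) + 35352 = - 17 \left(81 + 16\right) + 35352 = \left(-17\right) 97 + 35352 = -1649 + 35352 = 33703$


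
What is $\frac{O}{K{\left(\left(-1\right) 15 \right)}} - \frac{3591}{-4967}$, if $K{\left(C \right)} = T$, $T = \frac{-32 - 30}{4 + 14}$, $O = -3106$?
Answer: $\frac{138958839}{153977} \approx 902.46$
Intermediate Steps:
$T = - \frac{31}{9}$ ($T = - \frac{62}{18} = \left(-62\right) \frac{1}{18} = - \frac{31}{9} \approx -3.4444$)
$K{\left(C \right)} = - \frac{31}{9}$
$\frac{O}{K{\left(\left(-1\right) 15 \right)}} - \frac{3591}{-4967} = - \frac{3106}{- \frac{31}{9}} - \frac{3591}{-4967} = \left(-3106\right) \left(- \frac{9}{31}\right) - - \frac{3591}{4967} = \frac{27954}{31} + \frac{3591}{4967} = \frac{138958839}{153977}$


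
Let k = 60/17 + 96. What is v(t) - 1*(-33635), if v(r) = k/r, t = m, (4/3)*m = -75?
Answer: 14294123/425 ≈ 33633.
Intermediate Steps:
m = -225/4 (m = (¾)*(-75) = -225/4 ≈ -56.250)
k = 1692/17 (k = 60*(1/17) + 96 = 60/17 + 96 = 1692/17 ≈ 99.529)
t = -225/4 ≈ -56.250
v(r) = 1692/(17*r)
v(t) - 1*(-33635) = 1692/(17*(-225/4)) - 1*(-33635) = (1692/17)*(-4/225) + 33635 = -752/425 + 33635 = 14294123/425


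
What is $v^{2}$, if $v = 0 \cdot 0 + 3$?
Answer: $9$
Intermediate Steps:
$v = 3$ ($v = 0 + 3 = 3$)
$v^{2} = 3^{2} = 9$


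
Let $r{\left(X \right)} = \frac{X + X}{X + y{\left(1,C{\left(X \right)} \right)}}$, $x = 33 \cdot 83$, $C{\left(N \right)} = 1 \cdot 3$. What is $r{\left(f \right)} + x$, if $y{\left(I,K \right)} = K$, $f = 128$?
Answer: $\frac{359065}{131} \approx 2741.0$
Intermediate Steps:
$C{\left(N \right)} = 3$
$x = 2739$
$r{\left(X \right)} = \frac{2 X}{3 + X}$ ($r{\left(X \right)} = \frac{X + X}{X + 3} = \frac{2 X}{3 + X}$)
$r{\left(f \right)} + x = 2 \cdot 128 \frac{1}{3 + 128} + 2739 = 2 \cdot 128 \cdot \frac{1}{131} + 2739 = \frac{256}{131} + 2739 = \frac{359065}{131}$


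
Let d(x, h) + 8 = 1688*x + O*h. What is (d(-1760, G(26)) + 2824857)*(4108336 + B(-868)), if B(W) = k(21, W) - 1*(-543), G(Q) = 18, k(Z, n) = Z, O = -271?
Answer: -620069990100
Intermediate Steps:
d(x, h) = -8 - 271*h + 1688*x (d(x, h) = -8 + (1688*x - 271*h) = -8 + (-271*h + 1688*x) = -8 - 271*h + 1688*x)
B(W) = 564 (B(W) = 21 - 1*(-543) = 21 + 543 = 564)
(d(-1760, G(26)) + 2824857)*(4108336 + B(-868)) = ((-8 - 271*18 + 1688*(-1760)) + 2824857)*(4108336 + 564) = ((-8 - 4878 - 2970880) + 2824857)*4108900 = (-2975766 + 2824857)*4108900 = -150909*4108900 = -620069990100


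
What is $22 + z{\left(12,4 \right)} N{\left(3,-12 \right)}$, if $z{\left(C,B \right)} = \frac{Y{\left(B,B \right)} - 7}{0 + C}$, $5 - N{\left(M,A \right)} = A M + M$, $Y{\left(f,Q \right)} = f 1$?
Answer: $\frac{25}{2} \approx 12.5$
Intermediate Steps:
$Y{\left(f,Q \right)} = f$
$N{\left(M,A \right)} = 5 - M - A M$ ($N{\left(M,A \right)} = 5 - \left(A M + M\right) = 5 - \left(M + A M\right) = 5 - M - A M$)
$z{\left(C,B \right)} = \frac{-7 + B}{C}$ ($z{\left(C,B \right)} = \frac{B - 7}{0 + C} = \frac{-7 + B}{C}$)
$22 + z{\left(12,4 \right)} N{\left(3,-12 \right)} = 22 + \frac{-7 + 4}{12} \left(5 - 3 - \left(-12\right) 3\right) = 22 + \frac{1}{12} \left(-3\right) \left(5 - 3 + 36\right) = 22 - \frac{19}{2} = \frac{25}{2}$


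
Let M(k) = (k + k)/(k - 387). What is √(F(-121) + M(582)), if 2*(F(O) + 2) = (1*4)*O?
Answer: 4*I*√62855/65 ≈ 15.428*I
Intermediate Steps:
F(O) = -2 + 2*O (F(O) = -2 + ((1*4)*O)/2 = -2 + (4*O)/2 = -2 + 2*O)
M(k) = 2*k/(-387 + k) (M(k) = (2*k)/(-387 + k) = 2*k/(-387 + k))
√(F(-121) + M(582)) = √((-2 + 2*(-121)) + 2*582/(-387 + 582)) = √((-2 - 242) + 2*582/195) = √(-244 + 2*582*(1/195)) = √(-244 + 388/65) = √(-15472/65) = 4*I*√62855/65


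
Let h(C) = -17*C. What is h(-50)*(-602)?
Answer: -511700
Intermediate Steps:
h(-50)*(-602) = -17*(-50)*(-602) = 850*(-602) = -511700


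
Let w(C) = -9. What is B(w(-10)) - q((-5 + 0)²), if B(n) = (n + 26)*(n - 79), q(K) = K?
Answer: -1521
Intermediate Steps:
B(n) = (-79 + n)*(26 + n) (B(n) = (26 + n)*(-79 + n) = (-79 + n)*(26 + n))
B(w(-10)) - q((-5 + 0)²) = (-2054 + (-9)² - 53*(-9)) - (-5 + 0)² = (-2054 + 81 + 477) - 1*(-5)² = -1496 - 1*25 = -1496 - 25 = -1521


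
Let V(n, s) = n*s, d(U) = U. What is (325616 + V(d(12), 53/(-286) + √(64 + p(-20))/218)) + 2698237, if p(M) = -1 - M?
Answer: 432410661/143 + 6*√83/109 ≈ 3.0239e+6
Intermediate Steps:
(325616 + V(d(12), 53/(-286) + √(64 + p(-20))/218)) + 2698237 = (325616 + 12*(53/(-286) + √(64 + (-1 - 1*(-20)))/218)) + 2698237 = (325616 + 12*(53*(-1/286) + √(64 + (-1 + 20))*(1/218))) + 2698237 = (325616 + 12*(-53/286 + √(64 + 19)*(1/218))) + 2698237 = (325616 + 12*(-53/286 + √83*(1/218))) + 2698237 = (325616 + 12*(-53/286 + √83/218)) + 2698237 = (325616 + (-318/143 + 6*√83/109)) + 2698237 = (46562770/143 + 6*√83/109) + 2698237 = 432410661/143 + 6*√83/109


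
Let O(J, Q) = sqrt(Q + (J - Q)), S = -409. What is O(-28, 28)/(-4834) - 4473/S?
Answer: 4473/409 - I*sqrt(7)/2417 ≈ 10.936 - 0.0010946*I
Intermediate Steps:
O(J, Q) = sqrt(J)
O(-28, 28)/(-4834) - 4473/S = sqrt(-28)/(-4834) - 4473/(-409) = (2*I*sqrt(7))*(-1/4834) - 4473*(-1/409) = -I*sqrt(7)/2417 + 4473/409 = 4473/409 - I*sqrt(7)/2417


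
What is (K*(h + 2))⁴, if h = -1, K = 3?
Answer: 81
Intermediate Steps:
(K*(h + 2))⁴ = (3*(-1 + 2))⁴ = (3*1)⁴ = 3⁴ = 81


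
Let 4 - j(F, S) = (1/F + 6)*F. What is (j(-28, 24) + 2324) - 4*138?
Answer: 1943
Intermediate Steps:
j(F, S) = 4 - F*(6 + 1/F) (j(F, S) = 4 - (1/F + 6)*F = 4 - (6 + 1/F)*F = 4 - F*(6 + 1/F))
(j(-28, 24) + 2324) - 4*138 = ((3 - 6*(-28)) + 2324) - 4*138 = ((3 + 168) + 2324) - 552 = (171 + 2324) - 552 = 2495 - 552 = 1943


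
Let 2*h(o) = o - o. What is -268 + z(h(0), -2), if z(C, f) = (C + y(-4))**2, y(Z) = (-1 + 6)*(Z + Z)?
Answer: 1332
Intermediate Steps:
h(o) = 0 (h(o) = (o - o)/2 = (1/2)*0 = 0)
y(Z) = 10*Z (y(Z) = 5*(2*Z) = 10*Z)
z(C, f) = (-40 + C)**2 (z(C, f) = (C + 10*(-4))**2 = (C - 40)**2 = (-40 + C)**2)
-268 + z(h(0), -2) = -268 + (-40 + 0)**2 = -268 + (-40)**2 = -268 + 1600 = 1332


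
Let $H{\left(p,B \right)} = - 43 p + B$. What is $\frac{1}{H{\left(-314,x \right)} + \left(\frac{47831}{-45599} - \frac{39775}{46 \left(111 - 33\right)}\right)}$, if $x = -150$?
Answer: $\frac{163609212}{2182524880771} \approx 7.4963 \cdot 10^{-5}$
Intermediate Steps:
$H{\left(p,B \right)} = B - 43 p$
$\frac{1}{H{\left(-314,x \right)} + \left(\frac{47831}{-45599} - \frac{39775}{46 \left(111 - 33\right)}\right)} = \frac{1}{\left(-150 - -13502\right) + \left(\frac{47831}{-45599} - \frac{39775}{46 \left(111 - 33\right)}\right)} = \frac{1}{\left(-150 + 13502\right) + \left(47831 \left(- \frac{1}{45599}\right) - \frac{39775}{46 \cdot 78}\right)} = \frac{1}{13352 - \left(\frac{47831}{45599} + \frac{39775}{3588}\right)} = \frac{1}{13352 - \frac{1985317853}{163609212}} = \frac{1}{\frac{2182524880771}{163609212}} = \frac{163609212}{2182524880771}$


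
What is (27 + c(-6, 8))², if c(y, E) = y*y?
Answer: 3969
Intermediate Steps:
c(y, E) = y²
(27 + c(-6, 8))² = (27 + (-6)²)² = (27 + 36)² = 63² = 3969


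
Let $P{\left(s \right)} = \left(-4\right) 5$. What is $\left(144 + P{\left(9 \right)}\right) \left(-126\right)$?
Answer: $-15624$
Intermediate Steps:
$P{\left(s \right)} = -20$
$\left(144 + P{\left(9 \right)}\right) \left(-126\right) = \left(144 - 20\right) \left(-126\right) = 124 \left(-126\right) = -15624$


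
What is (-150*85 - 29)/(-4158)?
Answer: 12779/4158 ≈ 3.0734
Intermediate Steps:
(-150*85 - 29)/(-4158) = (-12750 - 29)*(-1/4158) = -12779*(-1/4158) = 12779/4158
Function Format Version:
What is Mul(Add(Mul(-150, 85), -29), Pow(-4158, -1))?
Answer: Rational(12779, 4158) ≈ 3.0734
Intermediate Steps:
Mul(Add(Mul(-150, 85), -29), Pow(-4158, -1)) = Mul(Add(-12750, -29), Rational(-1, 4158)) = Mul(-12779, Rational(-1, 4158)) = Rational(12779, 4158)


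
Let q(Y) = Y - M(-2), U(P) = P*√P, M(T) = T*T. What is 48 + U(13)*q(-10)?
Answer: 48 - 182*√13 ≈ -608.21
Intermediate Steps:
M(T) = T²
U(P) = P^(3/2)
q(Y) = -4 + Y (q(Y) = Y - 1*(-2)² = Y - 1*4 = Y - 4 = -4 + Y)
48 + U(13)*q(-10) = 48 + 13^(3/2)*(-4 - 10) = 48 + (13*√13)*(-14) = 48 - 182*√13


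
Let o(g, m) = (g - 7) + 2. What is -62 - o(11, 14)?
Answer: -68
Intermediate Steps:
o(g, m) = -5 + g (o(g, m) = (-7 + g) + 2 = -5 + g)
-62 - o(11, 14) = -62 - (-5 + 11) = -62 - 1*6 = -62 - 6 = -68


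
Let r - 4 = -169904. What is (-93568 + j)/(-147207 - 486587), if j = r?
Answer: 131734/316897 ≈ 0.41570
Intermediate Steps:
r = -169900 (r = 4 - 169904 = -169900)
j = -169900
(-93568 + j)/(-147207 - 486587) = (-93568 - 169900)/(-147207 - 486587) = -263468/(-633794) = -263468*(-1/633794) = 131734/316897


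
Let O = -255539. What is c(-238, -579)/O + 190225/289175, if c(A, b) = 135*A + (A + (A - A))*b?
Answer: 722088227/2955819613 ≈ 0.24429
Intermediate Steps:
c(A, b) = 135*A + A*b (c(A, b) = 135*A + (A + 0)*b = 135*A + A*b)
c(-238, -579)/O + 190225/289175 = -238*(135 - 579)/(-255539) + 190225/289175 = -238*(-444)*(-1/255539) + 190225*(1/289175) = 105672*(-1/255539) + 7609/11567 = -105672/255539 + 7609/11567 = 722088227/2955819613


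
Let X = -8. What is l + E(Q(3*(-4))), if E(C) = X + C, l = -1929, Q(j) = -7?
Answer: -1944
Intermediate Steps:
E(C) = -8 + C
l + E(Q(3*(-4))) = -1929 + (-8 - 7) = -1929 - 15 = -1944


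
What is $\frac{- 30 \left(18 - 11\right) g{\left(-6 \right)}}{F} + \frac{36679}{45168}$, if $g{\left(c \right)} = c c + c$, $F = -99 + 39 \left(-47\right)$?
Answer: $\frac{4231217}{1038864} \approx 4.0729$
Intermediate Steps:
$F = -1932$ ($F = -99 - 1833 = -1932$)
$g{\left(c \right)} = c + c^{2}$ ($g{\left(c \right)} = c^{2} + c = c + c^{2}$)
$\frac{- 30 \left(18 - 11\right) g{\left(-6 \right)}}{F} + \frac{36679}{45168} = \frac{- 30 \left(18 - 11\right) \left(- 6 \left(1 - 6\right)\right)}{-1932} + \frac{36679}{45168} = \left(-30\right) 7 \left(\left(-6\right) \left(-5\right)\right) \left(- \frac{1}{1932}\right) + 36679 \cdot \frac{1}{45168} = \left(-210\right) 30 \left(- \frac{1}{1932}\right) + \frac{36679}{45168} = \left(-6300\right) \left(- \frac{1}{1932}\right) + \frac{36679}{45168} = \frac{75}{23} + \frac{36679}{45168} = \frac{4231217}{1038864}$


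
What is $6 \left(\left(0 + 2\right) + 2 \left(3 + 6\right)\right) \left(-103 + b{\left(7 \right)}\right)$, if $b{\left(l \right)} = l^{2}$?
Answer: $-6480$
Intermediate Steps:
$6 \left(\left(0 + 2\right) + 2 \left(3 + 6\right)\right) \left(-103 + b{\left(7 \right)}\right) = 6 \left(\left(0 + 2\right) + 2 \left(3 + 6\right)\right) \left(-103 + 7^{2}\right) = 6 \left(2 + 2 \cdot 9\right) \left(-103 + 49\right) = 6 \left(2 + 18\right) \left(-54\right) = 6 \cdot 20 \left(-54\right) = 120 \left(-54\right) = -6480$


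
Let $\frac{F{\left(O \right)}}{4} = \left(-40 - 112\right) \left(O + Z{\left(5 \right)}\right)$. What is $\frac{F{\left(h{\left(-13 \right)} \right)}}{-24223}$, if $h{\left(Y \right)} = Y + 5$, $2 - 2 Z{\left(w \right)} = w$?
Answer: $- \frac{5776}{24223} \approx -0.23845$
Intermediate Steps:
$Z{\left(w \right)} = 1 - \frac{w}{2}$
$h{\left(Y \right)} = 5 + Y$
$F{\left(O \right)} = 912 - 608 O$ ($F{\left(O \right)} = 4 \left(-40 - 112\right) \left(O + \left(1 - \frac{5}{2}\right)\right) = 4 \left(- 152 \left(O + \left(1 - \frac{5}{2}\right)\right)\right) = 4 \left(- 152 \left(O - \frac{3}{2}\right)\right) = 4 \left(- 152 \left(- \frac{3}{2} + O\right)\right) = 4 \left(228 - 152 O\right) = 912 - 608 O$)
$\frac{F{\left(h{\left(-13 \right)} \right)}}{-24223} = \frac{912 - 608 \left(5 - 13\right)}{-24223} = \left(912 - -4864\right) \left(- \frac{1}{24223}\right) = \left(912 + 4864\right) \left(- \frac{1}{24223}\right) = 5776 \left(- \frac{1}{24223}\right) = - \frac{5776}{24223}$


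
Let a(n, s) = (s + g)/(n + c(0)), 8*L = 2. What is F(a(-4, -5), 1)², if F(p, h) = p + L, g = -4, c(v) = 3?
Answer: 1369/16 ≈ 85.563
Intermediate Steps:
L = ¼ (L = (⅛)*2 = ¼ ≈ 0.25000)
a(n, s) = (-4 + s)/(3 + n) (a(n, s) = (s - 4)/(n + 3) = (-4 + s)/(3 + n))
F(p, h) = ¼ + p (F(p, h) = p + ¼ = ¼ + p)
F(a(-4, -5), 1)² = (¼ + (-4 - 5)/(3 - 4))² = (¼ - 9/(-1))² = (¼ - 1*(-9))² = (¼ + 9)² = (37/4)² = 1369/16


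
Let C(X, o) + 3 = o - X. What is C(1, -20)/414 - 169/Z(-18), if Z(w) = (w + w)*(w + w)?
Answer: -5615/29808 ≈ -0.18837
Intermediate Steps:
C(X, o) = -3 + o - X (C(X, o) = -3 + (o - X) = -3 + o - X)
Z(w) = 4*w² (Z(w) = (2*w)*(2*w) = 4*w²)
C(1, -20)/414 - 169/Z(-18) = (-3 - 20 - 1*1)/414 - 169/(4*(-18)²) = (-3 - 20 - 1)*(1/414) - 169/(4*324) = -24*1/414 - 169/1296 = -4/69 - 169*1/1296 = -4/69 - 169/1296 = -5615/29808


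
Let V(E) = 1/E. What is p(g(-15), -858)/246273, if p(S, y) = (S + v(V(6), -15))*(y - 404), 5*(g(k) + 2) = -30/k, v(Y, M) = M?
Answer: 104746/1231365 ≈ 0.085065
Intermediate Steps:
g(k) = -2 - 6/k (g(k) = -2 + (-30/k)/5 = -2 - 6/k)
p(S, y) = (-404 + y)*(-15 + S) (p(S, y) = (S - 15)*(y - 404) = (-15 + S)*(-404 + y) = (-404 + y)*(-15 + S))
p(g(-15), -858)/246273 = (6060 - 404*(-2 - 6/(-15)) - 15*(-858) + (-2 - 6/(-15))*(-858))/246273 = (6060 - 404*(-2 - 6*(-1/15)) + 12870 + (-2 - 6*(-1/15))*(-858))*(1/246273) = (6060 - 404*(-2 + ⅖) + 12870 + (-2 + ⅖)*(-858))*(1/246273) = (6060 - 404*(-8/5) + 12870 - 8/5*(-858))*(1/246273) = (6060 + 3232/5 + 12870 + 6864/5)*(1/246273) = (104746/5)*(1/246273) = 104746/1231365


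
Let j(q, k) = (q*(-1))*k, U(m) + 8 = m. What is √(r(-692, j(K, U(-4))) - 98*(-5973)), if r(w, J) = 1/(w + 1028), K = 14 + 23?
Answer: √4130257845/84 ≈ 765.08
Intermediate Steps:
K = 37
U(m) = -8 + m
j(q, k) = -k*q (j(q, k) = (-q)*k = -k*q)
r(w, J) = 1/(1028 + w)
√(r(-692, j(K, U(-4))) - 98*(-5973)) = √(1/(1028 - 692) - 98*(-5973)) = √(1/336 + 585354) = √(196678945/336) = √4130257845/84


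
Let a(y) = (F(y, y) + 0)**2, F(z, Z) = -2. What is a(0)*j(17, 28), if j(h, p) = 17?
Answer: 68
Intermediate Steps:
a(y) = 4 (a(y) = (-2 + 0)**2 = (-2)**2 = 4)
a(0)*j(17, 28) = 4*17 = 68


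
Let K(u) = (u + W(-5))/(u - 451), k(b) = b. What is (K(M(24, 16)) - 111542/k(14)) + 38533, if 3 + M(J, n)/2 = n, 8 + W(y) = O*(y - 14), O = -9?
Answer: 90931677/2975 ≈ 30565.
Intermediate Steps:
W(y) = 118 - 9*y (W(y) = -8 - 9*(y - 14) = -8 - 9*(-14 + y) = -8 + (126 - 9*y) = 118 - 9*y)
M(J, n) = -6 + 2*n
K(u) = (163 + u)/(-451 + u) (K(u) = (u + (118 - 9*(-5)))/(u - 451) = (u + (118 + 45))/(-451 + u) = (u + 163)/(-451 + u) = (163 + u)/(-451 + u))
(K(M(24, 16)) - 111542/k(14)) + 38533 = ((163 + (-6 + 2*16))/(-451 + (-6 + 2*16)) - 111542/14) + 38533 = ((163 + (-6 + 32))/(-451 + (-6 + 32)) - 111542*1/14) + 38533 = ((163 + 26)/(-451 + 26) - 55771/7) + 38533 = (189/(-425) - 55771/7) + 38533 = (-1/425*189 - 55771/7) + 38533 = (-189/425 - 55771/7) + 38533 = -23703998/2975 + 38533 = 90931677/2975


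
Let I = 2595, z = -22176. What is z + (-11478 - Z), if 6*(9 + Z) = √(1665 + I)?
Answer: -33645 - √1065/3 ≈ -33656.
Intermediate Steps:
Z = -9 + √1065/3 (Z = -9 + √(1665 + 2595)/6 = -9 + √4260/6 = -9 + (2*√1065)/6 = -9 + √1065/3 ≈ 1.8781)
z + (-11478 - Z) = -22176 + (-11478 - (-9 + √1065/3)) = -22176 + (-11478 + (9 - √1065/3)) = -22176 + (-11469 - √1065/3) = -33645 - √1065/3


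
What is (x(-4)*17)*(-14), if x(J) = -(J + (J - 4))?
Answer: -2856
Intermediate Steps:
x(J) = 4 - 2*J (x(J) = -(J + (-4 + J)) = -(-4 + 2*J) = 4 - 2*J)
(x(-4)*17)*(-14) = ((4 - 2*(-4))*17)*(-14) = ((4 + 8)*17)*(-14) = (12*17)*(-14) = 204*(-14) = -2856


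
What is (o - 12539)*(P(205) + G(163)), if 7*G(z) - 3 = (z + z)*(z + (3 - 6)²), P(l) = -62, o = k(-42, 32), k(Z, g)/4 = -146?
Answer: -730176843/7 ≈ -1.0431e+8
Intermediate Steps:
k(Z, g) = -584 (k(Z, g) = 4*(-146) = -584)
o = -584
G(z) = 3/7 + 2*z*(9 + z)/7 (G(z) = 3/7 + ((z + z)*(z + (3 - 6)²))/7 = 3/7 + ((2*z)*(z + (-3)²))/7 = 3/7 + ((2*z)*(z + 9))/7 = 3/7 + ((2*z)*(9 + z))/7 = 3/7 + (2*z*(9 + z))/7 = 3/7 + 2*z*(9 + z)/7)
(o - 12539)*(P(205) + G(163)) = (-584 - 12539)*(-62 + (3/7 + (2/7)*163² + (18/7)*163)) = -13123*(-62 + (3/7 + (2/7)*26569 + 2934/7)) = -13123*(-62 + (3/7 + 53138/7 + 2934/7)) = -13123*(-62 + 56075/7) = -13123*55641/7 = -730176843/7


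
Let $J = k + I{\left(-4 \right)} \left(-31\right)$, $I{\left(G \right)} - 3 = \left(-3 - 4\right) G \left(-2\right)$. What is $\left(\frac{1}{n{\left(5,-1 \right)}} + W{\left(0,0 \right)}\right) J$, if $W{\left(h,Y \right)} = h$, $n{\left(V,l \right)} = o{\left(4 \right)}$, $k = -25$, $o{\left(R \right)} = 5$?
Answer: $\frac{1618}{5} \approx 323.6$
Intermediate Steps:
$n{\left(V,l \right)} = 5$
$I{\left(G \right)} = 3 + 14 G$ ($I{\left(G \right)} = 3 + \left(-3 - 4\right) G \left(-2\right) = 3 - 7 \left(- 2 G\right) = 3 + 14 G$)
$J = 1618$ ($J = -25 + \left(3 + 14 \left(-4\right)\right) \left(-31\right) = -25 + \left(3 - 56\right) \left(-31\right) = -25 - -1643 = -25 + 1643 = 1618$)
$\left(\frac{1}{n{\left(5,-1 \right)}} + W{\left(0,0 \right)}\right) J = \left(\frac{1}{5} + 0\right) 1618 = \frac{1}{5} \cdot 1618 = \frac{1618}{5}$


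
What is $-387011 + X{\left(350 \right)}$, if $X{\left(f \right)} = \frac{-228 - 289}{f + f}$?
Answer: $- \frac{270908217}{700} \approx -3.8701 \cdot 10^{5}$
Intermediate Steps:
$X{\left(f \right)} = - \frac{517}{2 f}$
$-387011 + X{\left(350 \right)} = -387011 - \frac{517}{2 \cdot 350} = -387011 - \frac{517}{700} = - \frac{270908217}{700}$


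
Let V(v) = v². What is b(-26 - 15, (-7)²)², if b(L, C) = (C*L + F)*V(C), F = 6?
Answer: 23128433495209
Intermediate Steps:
b(L, C) = C²*(6 + C*L) (b(L, C) = (C*L + 6)*C² = (6 + C*L)*C² = C²*(6 + C*L))
b(-26 - 15, (-7)²)² = (((-7)²)²*(6 + (-7)²*(-26 - 15)))² = (49²*(6 + 49*(-41)))² = (2401*(6 - 2009))² = (2401*(-2003))² = (-4809203)² = 23128433495209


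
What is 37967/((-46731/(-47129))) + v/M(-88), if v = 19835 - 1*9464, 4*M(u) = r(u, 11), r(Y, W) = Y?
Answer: 38880981145/1028082 ≈ 37819.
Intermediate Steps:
M(u) = u/4
v = 10371 (v = 19835 - 9464 = 10371)
37967/((-46731/(-47129))) + v/M(-88) = 37967/((-46731/(-47129))) + 10371/(((1/4)*(-88))) = 37967/((-46731*(-1/47129))) + 10371/(-22) = 37967/(46731/47129) + 10371*(-1/22) = 37967*(47129/46731) - 10371/22 = 1789346743/46731 - 10371/22 = 38880981145/1028082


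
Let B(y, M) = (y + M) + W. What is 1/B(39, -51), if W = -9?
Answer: -1/21 ≈ -0.047619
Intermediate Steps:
B(y, M) = -9 + M + y (B(y, M) = (y + M) - 9 = (M + y) - 9 = -9 + M + y)
1/B(39, -51) = 1/(-9 - 51 + 39) = 1/(-21) = -1/21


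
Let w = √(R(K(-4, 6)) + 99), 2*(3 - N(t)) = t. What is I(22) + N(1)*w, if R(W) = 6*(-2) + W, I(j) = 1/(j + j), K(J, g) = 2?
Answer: 1/44 + 5*√89/2 ≈ 23.608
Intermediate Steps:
N(t) = 3 - t/2
I(j) = 1/(2*j)
R(W) = -12 + W
w = √89 (w = √((-12 + 2) + 99) = √(-10 + 99) = √89 ≈ 9.4340)
I(22) + N(1)*w = (½)/22 + (3 - ½*1)*√89 = (½)*(1/22) + (3 - ½)*√89 = 1/44 + 5*√89/2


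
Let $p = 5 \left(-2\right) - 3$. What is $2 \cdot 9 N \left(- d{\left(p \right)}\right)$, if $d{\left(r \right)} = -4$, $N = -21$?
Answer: $-1512$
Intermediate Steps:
$p = -13$ ($p = -10 - 3 = -13$)
$2 \cdot 9 N \left(- d{\left(p \right)}\right) = 2 \cdot 9 \left(-21\right) \left(\left(-1\right) \left(-4\right)\right) = 18 \left(-21\right) 4 = \left(-378\right) 4 = -1512$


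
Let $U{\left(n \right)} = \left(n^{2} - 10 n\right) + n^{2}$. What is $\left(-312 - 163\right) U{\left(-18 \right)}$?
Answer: $-393300$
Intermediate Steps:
$U{\left(n \right)} = - 10 n + 2 n^{2}$
$\left(-312 - 163\right) U{\left(-18 \right)} = \left(-312 - 163\right) 2 \left(-18\right) \left(-5 - 18\right) = - 475 \cdot 2 \left(-18\right) \left(-23\right) = \left(-475\right) 828 = -393300$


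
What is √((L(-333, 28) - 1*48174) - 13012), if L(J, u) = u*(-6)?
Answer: I*√61354 ≈ 247.7*I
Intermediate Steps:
L(J, u) = -6*u
√((L(-333, 28) - 1*48174) - 13012) = √((-6*28 - 1*48174) - 13012) = √((-168 - 48174) - 13012) = √(-48342 - 13012) = √(-61354) = I*√61354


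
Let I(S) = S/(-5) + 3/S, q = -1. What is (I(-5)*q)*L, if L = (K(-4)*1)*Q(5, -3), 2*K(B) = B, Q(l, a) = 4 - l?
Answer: -⅘ ≈ -0.80000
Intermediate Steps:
K(B) = B/2
L = 2 (L = (((½)*(-4))*1)*(4 - 1*5) = (-2*1)*(4 - 5) = -2*(-1) = 2)
I(S) = 3/S - S/5 (I(S) = S*(-⅕) + 3/S = -S/5 + 3/S = 3/S - S/5)
(I(-5)*q)*L = ((3/(-5) - ⅕*(-5))*(-1))*2 = ((3*(-⅕) + 1)*(-1))*2 = ((-⅗ + 1)*(-1))*2 = ((⅖)*(-1))*2 = -⅖*2 = -⅘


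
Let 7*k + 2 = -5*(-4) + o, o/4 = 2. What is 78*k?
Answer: 2028/7 ≈ 289.71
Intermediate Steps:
o = 8 (o = 4*2 = 8)
k = 26/7 (k = -2/7 + (-5*(-4) + 8)/7 = -2/7 + (20 + 8)/7 = -2/7 + (1/7)*28 = -2/7 + 4 = 26/7 ≈ 3.7143)
78*k = 78*(26/7) = 2028/7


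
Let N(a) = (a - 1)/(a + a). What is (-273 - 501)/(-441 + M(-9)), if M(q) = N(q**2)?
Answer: 62694/35681 ≈ 1.7571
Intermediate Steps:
N(a) = (-1 + a)/(2*a) (N(a) = (-1 + a)/((2*a)) = (-1 + a)*(1/(2*a)) = (-1 + a)/(2*a))
M(q) = (-1 + q**2)/(2*q**2) (M(q) = (-1 + q**2)/(2*(q**2)) = (-1 + q**2)/(2*q**2))
(-273 - 501)/(-441 + M(-9)) = (-273 - 501)/(-441 + (1/2)*(-1 + (-9)**2)/(-9)**2) = -774/(-441 + (1/2)*(1/81)*(-1 + 81)) = -774/(-441 + (1/2)*(1/81)*80) = -774/(-441 + 40/81) = -774/(-35681/81) = -774*(-81/35681) = 62694/35681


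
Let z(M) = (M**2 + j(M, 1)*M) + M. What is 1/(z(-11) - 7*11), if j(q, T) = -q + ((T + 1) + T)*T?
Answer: -1/121 ≈ -0.0082645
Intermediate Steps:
j(q, T) = -q + T*(1 + 2*T) (j(q, T) = -q + ((1 + T) + T)*T = -q + (1 + 2*T)*T = -q + T*(1 + 2*T))
z(M) = M + M**2 + M*(3 - M) (z(M) = (M**2 + (1 - M + 2*1**2)*M) + M = (M**2 + (1 - M + 2*1)*M) + M = (M**2 + (1 - M + 2)*M) + M = (M**2 + (3 - M)*M) + M = (M**2 + M*(3 - M)) + M = M + M**2 + M*(3 - M))
1/(z(-11) - 7*11) = 1/(4*(-11) - 7*11) = 1/(-44 - 77) = 1/(-121) = -1/121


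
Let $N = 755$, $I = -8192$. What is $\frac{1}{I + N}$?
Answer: $- \frac{1}{7437} \approx -0.00013446$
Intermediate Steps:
$\frac{1}{I + N} = \frac{1}{-8192 + 755} = \frac{1}{-7437} = - \frac{1}{7437}$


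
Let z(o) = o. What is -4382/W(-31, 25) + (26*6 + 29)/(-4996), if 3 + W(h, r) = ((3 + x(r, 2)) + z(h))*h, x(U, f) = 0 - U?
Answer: -693621/256045 ≈ -2.7090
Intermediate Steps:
x(U, f) = -U
W(h, r) = -3 + h*(3 + h - r) (W(h, r) = -3 + ((3 - r) + h)*h = -3 + (3 + h - r)*h = -3 + h*(3 + h - r))
-4382/W(-31, 25) + (26*6 + 29)/(-4996) = -4382/(-3 + (-31)² + 3*(-31) - 1*(-31)*25) + (26*6 + 29)/(-4996) = -4382/(-3 + 961 - 93 + 775) + (156 + 29)*(-1/4996) = -4382/1640 + 185*(-1/4996) = -4382*1/1640 - 185/4996 = -2191/820 - 185/4996 = -693621/256045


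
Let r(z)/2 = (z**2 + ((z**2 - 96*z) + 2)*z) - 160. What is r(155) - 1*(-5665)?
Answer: 2888965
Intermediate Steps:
r(z) = -320 + 2*z**2 + 2*z*(2 + z**2 - 96*z) (r(z) = 2*((z**2 + ((z**2 - 96*z) + 2)*z) - 160) = 2*((z**2 + (2 + z**2 - 96*z)*z) - 160) = 2*((z**2 + z*(2 + z**2 - 96*z)) - 160) = 2*(-160 + z**2 + z*(2 + z**2 - 96*z)) = -320 + 2*z**2 + 2*z*(2 + z**2 - 96*z))
r(155) - 1*(-5665) = (-320 - 190*155**2 + 2*155**3 + 4*155) - 1*(-5665) = (-320 - 190*24025 + 2*3723875 + 620) + 5665 = (-320 - 4564750 + 7447750 + 620) + 5665 = 2883300 + 5665 = 2888965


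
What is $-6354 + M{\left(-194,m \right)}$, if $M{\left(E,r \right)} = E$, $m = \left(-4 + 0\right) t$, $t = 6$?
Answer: $-6548$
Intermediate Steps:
$m = -24$ ($m = \left(-4 + 0\right) 6 = \left(-4\right) 6 = -24$)
$-6354 + M{\left(-194,m \right)} = -6354 - 194 = -6548$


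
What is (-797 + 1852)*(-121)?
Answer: -127655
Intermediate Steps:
(-797 + 1852)*(-121) = 1055*(-121) = -127655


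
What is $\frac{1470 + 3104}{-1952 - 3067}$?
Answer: $- \frac{4574}{5019} \approx -0.91134$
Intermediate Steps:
$\frac{1470 + 3104}{-1952 - 3067} = \frac{4574}{-5019} = 4574 \left(- \frac{1}{5019}\right) = - \frac{4574}{5019}$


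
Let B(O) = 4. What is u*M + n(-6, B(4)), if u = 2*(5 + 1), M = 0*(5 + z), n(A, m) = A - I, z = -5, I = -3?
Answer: -3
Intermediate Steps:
n(A, m) = 3 + A (n(A, m) = A - 1*(-3) = A + 3 = 3 + A)
M = 0 (M = 0*(5 - 5) = 0*0 = 0)
u = 12 (u = 2*6 = 12)
u*M + n(-6, B(4)) = 12*0 + (3 - 6) = 0 - 3 = -3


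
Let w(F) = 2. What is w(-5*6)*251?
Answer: 502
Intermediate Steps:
w(-5*6)*251 = 2*251 = 502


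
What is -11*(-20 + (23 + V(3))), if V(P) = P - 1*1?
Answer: -55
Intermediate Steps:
V(P) = -1 + P (V(P) = P - 1 = -1 + P)
-11*(-20 + (23 + V(3))) = -11*(-20 + (23 + (-1 + 3))) = -11*(-20 + (23 + 2)) = -11*(-20 + 25) = -11*5 = -55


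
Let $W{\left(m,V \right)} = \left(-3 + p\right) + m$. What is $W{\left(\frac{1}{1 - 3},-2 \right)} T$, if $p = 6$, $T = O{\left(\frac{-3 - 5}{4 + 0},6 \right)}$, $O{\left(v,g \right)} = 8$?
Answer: $20$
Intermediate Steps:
$T = 8$
$W{\left(m,V \right)} = 3 + m$ ($W{\left(m,V \right)} = \left(-3 + 6\right) + m = 3 + m$)
$W{\left(\frac{1}{1 - 3},-2 \right)} T = \left(3 + \frac{1}{1 - 3}\right) 8 = \left(3 + \frac{1}{-2}\right) 8 = \left(3 - \frac{1}{2}\right) 8 = \frac{5}{2} \cdot 8 = 20$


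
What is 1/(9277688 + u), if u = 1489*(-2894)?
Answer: 1/4968522 ≈ 2.0127e-7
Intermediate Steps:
u = -4309166
1/(9277688 + u) = 1/(9277688 - 4309166) = 1/4968522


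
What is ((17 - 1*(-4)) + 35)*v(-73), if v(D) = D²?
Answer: 298424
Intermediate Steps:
((17 - 1*(-4)) + 35)*v(-73) = ((17 - 1*(-4)) + 35)*(-73)² = ((17 + 4) + 35)*5329 = (21 + 35)*5329 = 56*5329 = 298424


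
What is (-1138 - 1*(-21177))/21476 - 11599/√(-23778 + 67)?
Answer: 20039/21476 + 11599*I*√23711/23711 ≈ 0.93309 + 75.326*I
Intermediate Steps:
(-1138 - 1*(-21177))/21476 - 11599/√(-23778 + 67) = (-1138 + 21177)*(1/21476) - 11599*(-I*√23711/23711) = 20039*(1/21476) - 11599*(-I*√23711/23711) = 20039/21476 - (-11599)*I*√23711/23711 = 20039/21476 + 11599*I*√23711/23711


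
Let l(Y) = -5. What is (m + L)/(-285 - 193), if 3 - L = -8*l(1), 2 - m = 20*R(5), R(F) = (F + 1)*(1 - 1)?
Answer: 35/478 ≈ 0.073222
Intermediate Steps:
R(F) = 0 (R(F) = (1 + F)*0 = 0)
m = 2 (m = 2 - 20*0 = 2 - 1*0 = 2 + 0 = 2)
L = -37 (L = 3 - (-8)*(-5) = 3 - 1*40 = 3 - 40 = -37)
(m + L)/(-285 - 193) = (2 - 37)/(-285 - 193) = -35/(-478) = -35*(-1/478) = 35/478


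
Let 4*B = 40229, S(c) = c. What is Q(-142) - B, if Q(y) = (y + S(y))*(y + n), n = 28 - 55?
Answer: 151755/4 ≈ 37939.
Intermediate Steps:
n = -27
B = 40229/4 (B = (¼)*40229 = 40229/4 ≈ 10057.)
Q(y) = 2*y*(-27 + y) (Q(y) = (y + y)*(y - 27) = (2*y)*(-27 + y) = 2*y*(-27 + y))
Q(-142) - B = 2*(-142)*(-27 - 142) - 1*40229/4 = 2*(-142)*(-169) - 40229/4 = 47996 - 40229/4 = 151755/4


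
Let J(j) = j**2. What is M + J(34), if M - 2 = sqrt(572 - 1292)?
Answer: 1158 + 12*I*sqrt(5) ≈ 1158.0 + 26.833*I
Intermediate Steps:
M = 2 + 12*I*sqrt(5) (M = 2 + sqrt(572 - 1292) = 2 + sqrt(-720) = 2 + 12*I*sqrt(5) ≈ 2.0 + 26.833*I)
M + J(34) = (2 + 12*I*sqrt(5)) + 34**2 = (2 + 12*I*sqrt(5)) + 1156 = 1158 + 12*I*sqrt(5)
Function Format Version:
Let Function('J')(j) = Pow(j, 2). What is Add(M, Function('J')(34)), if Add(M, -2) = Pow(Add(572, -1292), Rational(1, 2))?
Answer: Add(1158, Mul(12, I, Pow(5, Rational(1, 2)))) ≈ Add(1158.0, Mul(26.833, I))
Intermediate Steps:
M = Add(2, Mul(12, I, Pow(5, Rational(1, 2)))) (M = Add(2, Pow(Add(572, -1292), Rational(1, 2))) = Add(2, Pow(-720, Rational(1, 2))) = Add(2, Mul(12, I, Pow(5, Rational(1, 2)))) ≈ Add(2.0000, Mul(26.833, I)))
Add(M, Function('J')(34)) = Add(Add(2, Mul(12, I, Pow(5, Rational(1, 2)))), Pow(34, 2)) = Add(Add(2, Mul(12, I, Pow(5, Rational(1, 2)))), 1156) = Add(1158, Mul(12, I, Pow(5, Rational(1, 2))))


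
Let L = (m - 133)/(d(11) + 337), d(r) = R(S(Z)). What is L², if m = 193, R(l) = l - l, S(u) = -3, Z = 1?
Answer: 3600/113569 ≈ 0.031699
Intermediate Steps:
R(l) = 0
d(r) = 0
L = 60/337 (L = (193 - 133)/(0 + 337) = 60/337 ≈ 0.17804)
L² = (60/337)² = 3600/113569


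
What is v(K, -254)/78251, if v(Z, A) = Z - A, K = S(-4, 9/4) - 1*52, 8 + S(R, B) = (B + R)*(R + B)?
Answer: 3153/1252016 ≈ 0.0025183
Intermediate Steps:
S(R, B) = -8 + (B + R)² (S(R, B) = -8 + (B + R)*(R + B) = -8 + (B + R)*(B + R) = -8 + (B + R)²)
K = -911/16 (K = (-8 + (9/4 - 4)²) - 1*52 = (-8 + (9*(¼) - 4)²) - 52 = (-8 + (9/4 - 4)²) - 52 = (-8 + (-7/4)²) - 52 = (-8 + 49/16) - 52 = -79/16 - 52 = -911/16 ≈ -56.938)
v(K, -254)/78251 = (-911/16 - 1*(-254))/78251 = (-911/16 + 254)*(1/78251) = (3153/16)*(1/78251) = 3153/1252016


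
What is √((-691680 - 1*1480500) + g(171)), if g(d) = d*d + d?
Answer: 4*I*√133923 ≈ 1463.8*I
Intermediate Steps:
g(d) = d + d² (g(d) = d² + d = d + d²)
√((-691680 - 1*1480500) + g(171)) = √((-691680 - 1*1480500) + 171*(1 + 171)) = √((-691680 - 1480500) + 171*172) = √(-2172180 + 29412) = √(-2142768) = 4*I*√133923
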